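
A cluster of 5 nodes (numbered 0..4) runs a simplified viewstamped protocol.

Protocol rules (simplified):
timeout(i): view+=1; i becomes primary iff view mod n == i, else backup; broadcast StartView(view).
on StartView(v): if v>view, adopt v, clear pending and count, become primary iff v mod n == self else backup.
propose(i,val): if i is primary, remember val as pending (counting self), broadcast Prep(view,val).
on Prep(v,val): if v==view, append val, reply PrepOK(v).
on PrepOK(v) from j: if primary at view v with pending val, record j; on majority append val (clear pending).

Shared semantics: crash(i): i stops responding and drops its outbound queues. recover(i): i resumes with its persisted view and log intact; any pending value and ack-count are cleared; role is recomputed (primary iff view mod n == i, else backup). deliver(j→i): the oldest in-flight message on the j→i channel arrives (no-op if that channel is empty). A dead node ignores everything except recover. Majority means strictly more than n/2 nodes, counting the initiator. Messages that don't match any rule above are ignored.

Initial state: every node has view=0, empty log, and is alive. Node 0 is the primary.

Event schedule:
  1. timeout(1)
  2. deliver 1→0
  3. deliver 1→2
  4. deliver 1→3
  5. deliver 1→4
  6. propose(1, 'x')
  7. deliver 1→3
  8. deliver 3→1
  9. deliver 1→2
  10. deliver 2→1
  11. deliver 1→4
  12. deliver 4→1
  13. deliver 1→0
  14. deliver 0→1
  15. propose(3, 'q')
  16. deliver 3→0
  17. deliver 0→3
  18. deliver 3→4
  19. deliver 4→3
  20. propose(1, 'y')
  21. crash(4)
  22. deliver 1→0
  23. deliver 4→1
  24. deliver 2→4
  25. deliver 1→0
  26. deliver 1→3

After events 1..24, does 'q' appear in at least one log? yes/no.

no

[1] timeout(1) → N1(prim v1 [-])
[2] deliver 1→0 → N0(back v1 [-])
[3] deliver 1→2 → N2(back v1 [-])
[4] deliver 1→3 → N3(back v1 [-])
[5] deliver 1→4 → N4(back v1 [-])
[6] propose(1,'x') → ∅
[7] deliver 1→3 → N3(back v1 [x])
[8] deliver 3→1 → ∅
[9] deliver 1→2 → N2(back v1 [x])
[10] deliver 2→1 → N1(prim v1 [x])
[11] deliver 1→4 → N4(back v1 [x])
[12] deliver 4→1 → ∅
[13] deliver 1→0 → N0(back v1 [x])
[14] deliver 0→1 → ∅
[15] propose(3,'q') → ∅
[16] deliver 3→0 → ∅
[17] deliver 0→3 → ∅
[18] deliver 3→4 → ∅
[19] deliver 4→3 → ∅
[20] propose(1,'y') → ∅
[21] crash(4) → N4(✗back v1 [x])
[22] deliver 1→0 → N0(back v1 [x,y])
[23] deliver 4→1 → ∅
[24] deliver 2→4 → ∅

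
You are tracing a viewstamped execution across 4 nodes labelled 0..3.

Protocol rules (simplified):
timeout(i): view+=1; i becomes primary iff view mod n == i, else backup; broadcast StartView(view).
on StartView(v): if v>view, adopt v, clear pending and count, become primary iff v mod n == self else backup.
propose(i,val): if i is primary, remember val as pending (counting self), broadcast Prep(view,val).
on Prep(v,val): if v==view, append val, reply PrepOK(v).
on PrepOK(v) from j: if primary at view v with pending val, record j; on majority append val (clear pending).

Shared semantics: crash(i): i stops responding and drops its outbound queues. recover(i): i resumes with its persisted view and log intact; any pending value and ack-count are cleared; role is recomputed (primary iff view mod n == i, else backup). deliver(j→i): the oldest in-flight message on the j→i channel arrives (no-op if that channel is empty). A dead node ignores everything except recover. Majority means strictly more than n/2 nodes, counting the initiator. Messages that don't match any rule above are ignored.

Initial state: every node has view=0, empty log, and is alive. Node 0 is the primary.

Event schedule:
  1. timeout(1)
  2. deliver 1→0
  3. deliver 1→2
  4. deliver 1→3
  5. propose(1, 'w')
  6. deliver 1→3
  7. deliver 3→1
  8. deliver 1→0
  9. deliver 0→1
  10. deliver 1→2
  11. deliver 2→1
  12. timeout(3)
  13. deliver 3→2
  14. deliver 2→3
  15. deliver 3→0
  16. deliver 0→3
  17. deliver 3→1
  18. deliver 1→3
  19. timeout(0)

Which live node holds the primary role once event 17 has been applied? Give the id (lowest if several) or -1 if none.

1. timeout(1):  <1:prim v1 ->
2. deliver 1→0:  <0:back v1 ->
3. deliver 1→2:  <2:back v1 ->
4. deliver 1→3:  <3:back v1 ->
5. propose(1,'w'):  nop
6. deliver 1→3:  <3:back v1 w>
7. deliver 3→1:  nop
8. deliver 1→0:  <0:back v1 w>
9. deliver 0→1:  <1:prim v1 w>
10. deliver 1→2:  <2:back v1 w>
11. deliver 2→1:  nop
12. timeout(3):  <3:back v2 w>
13. deliver 3→2:  <2:prim v2 w>
14. deliver 2→3:  nop
15. deliver 3→0:  <0:back v2 w>
16. deliver 0→3:  nop
17. deliver 3→1:  <1:back v2 w>

2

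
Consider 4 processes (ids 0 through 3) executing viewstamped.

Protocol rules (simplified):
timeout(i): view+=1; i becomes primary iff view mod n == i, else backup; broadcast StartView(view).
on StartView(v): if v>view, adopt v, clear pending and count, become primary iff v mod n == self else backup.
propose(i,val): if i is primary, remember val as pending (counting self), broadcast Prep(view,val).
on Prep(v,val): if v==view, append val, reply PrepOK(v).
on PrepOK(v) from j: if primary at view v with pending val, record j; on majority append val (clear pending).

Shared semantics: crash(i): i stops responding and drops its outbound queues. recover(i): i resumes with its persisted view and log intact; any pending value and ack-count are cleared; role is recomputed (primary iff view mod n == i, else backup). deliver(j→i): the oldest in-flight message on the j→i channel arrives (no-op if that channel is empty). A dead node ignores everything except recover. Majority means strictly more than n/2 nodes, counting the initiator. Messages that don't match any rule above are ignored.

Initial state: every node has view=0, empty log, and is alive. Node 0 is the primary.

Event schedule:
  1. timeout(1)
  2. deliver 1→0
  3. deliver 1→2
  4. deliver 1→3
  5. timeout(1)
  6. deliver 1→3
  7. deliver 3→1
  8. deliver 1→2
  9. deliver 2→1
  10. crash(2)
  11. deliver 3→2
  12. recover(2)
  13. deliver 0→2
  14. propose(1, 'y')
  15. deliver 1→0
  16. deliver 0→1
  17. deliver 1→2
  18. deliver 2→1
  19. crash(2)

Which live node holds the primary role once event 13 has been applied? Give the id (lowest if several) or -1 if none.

e1 timeout(1): 1[prim,v=1,-]
e2 deliver 1→0: 0[back,v=1,-]
e3 deliver 1→2: 2[back,v=1,-]
e4 deliver 1→3: 3[back,v=1,-]
e5 timeout(1): 1[back,v=2,-]
e6 deliver 1→3: 3[back,v=2,-]
e7 deliver 3→1: ·
e8 deliver 1→2: 2[prim,v=2,-]
e9 deliver 2→1: ·
e10 crash(2): 2[✗prim,v=2,-]
e11 deliver 3→2: ·
e12 recover(2): 2[prim,v=2,-]
e13 deliver 0→2: ·

2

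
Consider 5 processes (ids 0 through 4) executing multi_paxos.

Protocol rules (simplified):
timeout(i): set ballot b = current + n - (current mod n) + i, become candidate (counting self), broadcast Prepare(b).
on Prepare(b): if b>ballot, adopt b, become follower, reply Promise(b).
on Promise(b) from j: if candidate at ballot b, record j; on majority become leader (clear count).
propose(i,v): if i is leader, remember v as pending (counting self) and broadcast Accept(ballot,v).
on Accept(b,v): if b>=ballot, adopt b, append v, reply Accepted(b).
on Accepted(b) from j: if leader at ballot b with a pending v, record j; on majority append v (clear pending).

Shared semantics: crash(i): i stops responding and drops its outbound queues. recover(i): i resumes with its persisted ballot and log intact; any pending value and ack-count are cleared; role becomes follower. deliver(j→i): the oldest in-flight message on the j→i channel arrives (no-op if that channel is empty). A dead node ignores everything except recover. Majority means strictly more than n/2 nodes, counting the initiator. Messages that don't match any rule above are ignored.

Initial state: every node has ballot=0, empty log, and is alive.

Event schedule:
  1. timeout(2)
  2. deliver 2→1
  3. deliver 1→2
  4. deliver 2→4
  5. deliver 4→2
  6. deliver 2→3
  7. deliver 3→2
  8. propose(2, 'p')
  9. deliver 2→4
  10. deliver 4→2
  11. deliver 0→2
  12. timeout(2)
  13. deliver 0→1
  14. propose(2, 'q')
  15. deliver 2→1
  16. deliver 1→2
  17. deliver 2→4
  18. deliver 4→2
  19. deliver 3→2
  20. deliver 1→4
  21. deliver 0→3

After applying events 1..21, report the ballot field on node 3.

7

e1 timeout(2): 2[cand,b=7,-]
e2 deliver 2→1: 1[foll,b=7,-]
e3 deliver 1→2: ·
e4 deliver 2→4: 4[foll,b=7,-]
e5 deliver 4→2: 2[lead,b=7,-]
e6 deliver 2→3: 3[foll,b=7,-]
e7 deliver 3→2: ·
e8 propose(2,'p'): ·
e9 deliver 2→4: 4[foll,b=7,p]
e10 deliver 4→2: ·
e11 deliver 0→2: ·
e12 timeout(2): 2[cand,b=12,-]
e13 deliver 0→1: ·
e14 propose(2,'q'): ·
e15 deliver 2→1: 1[foll,b=7,p]
e16 deliver 1→2: ·
e17 deliver 2→4: 4[foll,b=12,p]
e18 deliver 4→2: ·
e19 deliver 3→2: ·
e20 deliver 1→4: ·
e21 deliver 0→3: ·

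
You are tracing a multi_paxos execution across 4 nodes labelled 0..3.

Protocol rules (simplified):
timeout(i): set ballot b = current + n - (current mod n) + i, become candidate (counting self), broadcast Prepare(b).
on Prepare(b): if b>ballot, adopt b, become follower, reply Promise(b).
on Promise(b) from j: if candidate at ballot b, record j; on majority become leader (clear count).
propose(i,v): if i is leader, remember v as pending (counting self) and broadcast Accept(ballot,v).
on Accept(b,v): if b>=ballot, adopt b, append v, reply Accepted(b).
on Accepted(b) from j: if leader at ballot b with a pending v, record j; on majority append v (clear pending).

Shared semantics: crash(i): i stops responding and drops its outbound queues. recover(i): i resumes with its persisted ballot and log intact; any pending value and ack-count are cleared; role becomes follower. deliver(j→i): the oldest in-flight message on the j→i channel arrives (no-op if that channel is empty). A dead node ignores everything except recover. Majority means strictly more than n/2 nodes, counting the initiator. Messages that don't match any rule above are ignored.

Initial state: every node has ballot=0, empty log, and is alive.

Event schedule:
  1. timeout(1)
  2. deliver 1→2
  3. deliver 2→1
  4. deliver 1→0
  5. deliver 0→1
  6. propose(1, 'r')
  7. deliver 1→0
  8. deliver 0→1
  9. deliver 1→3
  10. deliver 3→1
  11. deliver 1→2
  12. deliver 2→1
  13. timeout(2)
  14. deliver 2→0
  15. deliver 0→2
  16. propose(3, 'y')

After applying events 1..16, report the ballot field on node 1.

5

step 1 timeout(1): 1={cand,b=5,log=-}
step 2 deliver 1→2: 2={foll,b=5,log=-}
step 3 deliver 2→1: —
step 4 deliver 1→0: 0={foll,b=5,log=-}
step 5 deliver 0→1: 1={lead,b=5,log=-}
step 6 propose(1,'r'): —
step 7 deliver 1→0: 0={foll,b=5,log=r}
step 8 deliver 0→1: —
step 9 deliver 1→3: 3={foll,b=5,log=-}
step 10 deliver 3→1: —
step 11 deliver 1→2: 2={foll,b=5,log=r}
step 12 deliver 2→1: 1={lead,b=5,log=r}
step 13 timeout(2): 2={cand,b=10,log=r}
step 14 deliver 2→0: 0={foll,b=10,log=r}
step 15 deliver 0→2: —
step 16 propose(3,'y'): —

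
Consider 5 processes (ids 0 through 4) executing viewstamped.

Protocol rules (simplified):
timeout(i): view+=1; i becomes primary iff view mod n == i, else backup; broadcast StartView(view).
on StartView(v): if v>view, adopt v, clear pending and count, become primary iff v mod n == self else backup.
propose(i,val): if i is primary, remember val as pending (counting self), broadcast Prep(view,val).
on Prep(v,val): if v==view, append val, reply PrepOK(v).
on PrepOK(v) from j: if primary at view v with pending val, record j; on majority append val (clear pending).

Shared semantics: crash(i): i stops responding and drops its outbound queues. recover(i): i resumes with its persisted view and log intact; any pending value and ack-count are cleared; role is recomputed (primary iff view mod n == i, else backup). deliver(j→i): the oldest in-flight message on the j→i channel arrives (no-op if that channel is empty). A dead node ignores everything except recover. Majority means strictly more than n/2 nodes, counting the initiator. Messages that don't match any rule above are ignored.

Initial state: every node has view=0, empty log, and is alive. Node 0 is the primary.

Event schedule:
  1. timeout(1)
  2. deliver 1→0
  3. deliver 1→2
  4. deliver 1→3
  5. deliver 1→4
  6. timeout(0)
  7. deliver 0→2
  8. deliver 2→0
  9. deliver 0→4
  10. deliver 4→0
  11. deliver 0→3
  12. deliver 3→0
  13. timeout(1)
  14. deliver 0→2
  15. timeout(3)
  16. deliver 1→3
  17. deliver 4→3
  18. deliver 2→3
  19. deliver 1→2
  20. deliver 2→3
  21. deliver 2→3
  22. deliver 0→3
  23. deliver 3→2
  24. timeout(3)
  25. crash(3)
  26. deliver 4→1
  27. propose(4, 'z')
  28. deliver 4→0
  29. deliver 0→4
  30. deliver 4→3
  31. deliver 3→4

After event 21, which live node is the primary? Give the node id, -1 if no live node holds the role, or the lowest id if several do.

after 1 — timeout(1): n1:prim/v1/[-]
after 2 — deliver 1→0: n0:back/v1/[-]
after 3 — deliver 1→2: n2:back/v1/[-]
after 4 — deliver 1→3: n3:back/v1/[-]
after 5 — deliver 1→4: n4:back/v1/[-]
after 6 — timeout(0): n0:back/v2/[-]
after 7 — deliver 0→2: n2:prim/v2/[-]
after 8 — deliver 2→0: ·
after 9 — deliver 0→4: n4:back/v2/[-]
after 10 — deliver 4→0: ·
after 11 — deliver 0→3: n3:back/v2/[-]
after 12 — deliver 3→0: ·
after 13 — timeout(1): n1:back/v2/[-]
after 14 — deliver 0→2: ·
after 15 — timeout(3): n3:prim/v3/[-]
after 16 — deliver 1→3: ·
after 17 — deliver 4→3: ·
after 18 — deliver 2→3: ·
after 19 — deliver 1→2: ·
after 20 — deliver 2→3: ·
after 21 — deliver 2→3: ·

2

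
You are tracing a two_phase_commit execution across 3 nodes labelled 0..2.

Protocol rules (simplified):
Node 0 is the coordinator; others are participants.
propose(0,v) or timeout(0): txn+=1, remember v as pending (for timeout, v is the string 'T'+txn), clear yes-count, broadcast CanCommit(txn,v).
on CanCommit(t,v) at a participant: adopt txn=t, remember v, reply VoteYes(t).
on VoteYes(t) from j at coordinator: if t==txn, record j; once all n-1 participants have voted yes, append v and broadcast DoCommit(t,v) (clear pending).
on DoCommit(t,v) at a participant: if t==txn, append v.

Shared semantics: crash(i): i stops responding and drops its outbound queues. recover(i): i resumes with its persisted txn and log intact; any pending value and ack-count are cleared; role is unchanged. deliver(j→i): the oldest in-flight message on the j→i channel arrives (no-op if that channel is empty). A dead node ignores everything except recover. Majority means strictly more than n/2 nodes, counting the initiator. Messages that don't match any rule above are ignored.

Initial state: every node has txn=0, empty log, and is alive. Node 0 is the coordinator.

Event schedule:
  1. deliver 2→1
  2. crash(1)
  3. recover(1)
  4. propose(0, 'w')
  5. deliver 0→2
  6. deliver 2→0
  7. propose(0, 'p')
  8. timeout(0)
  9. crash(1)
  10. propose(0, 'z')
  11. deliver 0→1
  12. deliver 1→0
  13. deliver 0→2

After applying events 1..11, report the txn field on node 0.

e1 deliver 2→1: ·
e2 crash(1): 1[✗part,t=0,-]
e3 recover(1): 1[part,t=0,-]
e4 propose(0,'w'): 0[coor,t=1,-]
e5 deliver 0→2: 2[part,t=1,-]
e6 deliver 2→0: ·
e7 propose(0,'p'): 0[coor,t=2,-]
e8 timeout(0): 0[coor,t=3,-]
e9 crash(1): 1[✗part,t=0,-]
e10 propose(0,'z'): 0[coor,t=4,-]
e11 deliver 0→1: ·

4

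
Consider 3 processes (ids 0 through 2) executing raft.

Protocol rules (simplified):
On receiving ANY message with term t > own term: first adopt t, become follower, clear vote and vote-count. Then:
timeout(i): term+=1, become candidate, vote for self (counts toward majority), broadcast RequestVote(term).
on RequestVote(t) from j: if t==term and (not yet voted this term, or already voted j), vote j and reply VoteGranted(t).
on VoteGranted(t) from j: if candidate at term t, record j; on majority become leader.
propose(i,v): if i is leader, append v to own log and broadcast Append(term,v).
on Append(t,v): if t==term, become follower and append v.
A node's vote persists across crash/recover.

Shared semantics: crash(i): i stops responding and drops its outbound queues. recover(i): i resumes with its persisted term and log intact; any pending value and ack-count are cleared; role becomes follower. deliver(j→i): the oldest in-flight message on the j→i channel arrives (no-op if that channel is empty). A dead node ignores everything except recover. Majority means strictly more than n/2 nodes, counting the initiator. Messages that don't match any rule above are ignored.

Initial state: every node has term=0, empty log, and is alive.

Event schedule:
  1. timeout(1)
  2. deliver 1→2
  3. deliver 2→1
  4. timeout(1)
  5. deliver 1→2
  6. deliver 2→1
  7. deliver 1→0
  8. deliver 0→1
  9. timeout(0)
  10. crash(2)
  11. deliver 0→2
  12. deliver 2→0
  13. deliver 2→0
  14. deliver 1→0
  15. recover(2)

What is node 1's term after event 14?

after 1 — timeout(1): n1:cand/t1/[-]
after 2 — deliver 1→2: n2:foll/t1/[-]
after 3 — deliver 2→1: n1:lead/t1/[-]
after 4 — timeout(1): n1:cand/t2/[-]
after 5 — deliver 1→2: n2:foll/t2/[-]
after 6 — deliver 2→1: n1:lead/t2/[-]
after 7 — deliver 1→0: n0:foll/t1/[-]
after 8 — deliver 0→1: ·
after 9 — timeout(0): n0:cand/t2/[-]
after 10 — crash(2): n2:✗foll/t2/[-]
after 11 — deliver 0→2: ·
after 12 — deliver 2→0: ·
after 13 — deliver 2→0: ·
after 14 — deliver 1→0: ·

2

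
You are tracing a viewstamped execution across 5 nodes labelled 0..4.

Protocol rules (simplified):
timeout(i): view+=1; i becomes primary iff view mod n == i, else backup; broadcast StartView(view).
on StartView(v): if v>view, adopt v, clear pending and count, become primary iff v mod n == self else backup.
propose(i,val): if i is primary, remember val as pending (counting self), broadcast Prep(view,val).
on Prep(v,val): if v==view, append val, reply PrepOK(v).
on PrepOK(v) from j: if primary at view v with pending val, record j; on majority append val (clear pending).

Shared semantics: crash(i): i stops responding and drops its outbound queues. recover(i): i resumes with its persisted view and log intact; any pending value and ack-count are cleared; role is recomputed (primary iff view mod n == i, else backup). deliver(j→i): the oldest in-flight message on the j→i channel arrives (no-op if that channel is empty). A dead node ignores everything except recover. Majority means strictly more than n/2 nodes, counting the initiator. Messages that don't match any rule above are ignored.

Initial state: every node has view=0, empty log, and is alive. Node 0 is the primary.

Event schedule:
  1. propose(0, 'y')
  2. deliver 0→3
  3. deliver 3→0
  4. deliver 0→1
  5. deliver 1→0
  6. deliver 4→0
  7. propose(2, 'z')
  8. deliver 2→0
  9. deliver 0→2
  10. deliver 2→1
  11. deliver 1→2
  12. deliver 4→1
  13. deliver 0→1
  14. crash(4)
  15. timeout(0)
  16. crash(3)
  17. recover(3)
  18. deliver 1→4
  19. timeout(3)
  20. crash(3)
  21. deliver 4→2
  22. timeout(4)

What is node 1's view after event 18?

0

1. propose(0,'y'):  nop
2. deliver 0→3:  <3:back v0 y>
3. deliver 3→0:  nop
4. deliver 0→1:  <1:back v0 y>
5. deliver 1→0:  <0:prim v0 y>
6. deliver 4→0:  nop
7. propose(2,'z'):  nop
8. deliver 2→0:  nop
9. deliver 0→2:  <2:back v0 y>
10. deliver 2→1:  nop
11. deliver 1→2:  nop
12. deliver 4→1:  nop
13. deliver 0→1:  nop
14. crash(4):  <4:✗back v0 ->
15. timeout(0):  <0:back v1 y>
16. crash(3):  <3:✗back v0 y>
17. recover(3):  <3:back v0 y>
18. deliver 1→4:  nop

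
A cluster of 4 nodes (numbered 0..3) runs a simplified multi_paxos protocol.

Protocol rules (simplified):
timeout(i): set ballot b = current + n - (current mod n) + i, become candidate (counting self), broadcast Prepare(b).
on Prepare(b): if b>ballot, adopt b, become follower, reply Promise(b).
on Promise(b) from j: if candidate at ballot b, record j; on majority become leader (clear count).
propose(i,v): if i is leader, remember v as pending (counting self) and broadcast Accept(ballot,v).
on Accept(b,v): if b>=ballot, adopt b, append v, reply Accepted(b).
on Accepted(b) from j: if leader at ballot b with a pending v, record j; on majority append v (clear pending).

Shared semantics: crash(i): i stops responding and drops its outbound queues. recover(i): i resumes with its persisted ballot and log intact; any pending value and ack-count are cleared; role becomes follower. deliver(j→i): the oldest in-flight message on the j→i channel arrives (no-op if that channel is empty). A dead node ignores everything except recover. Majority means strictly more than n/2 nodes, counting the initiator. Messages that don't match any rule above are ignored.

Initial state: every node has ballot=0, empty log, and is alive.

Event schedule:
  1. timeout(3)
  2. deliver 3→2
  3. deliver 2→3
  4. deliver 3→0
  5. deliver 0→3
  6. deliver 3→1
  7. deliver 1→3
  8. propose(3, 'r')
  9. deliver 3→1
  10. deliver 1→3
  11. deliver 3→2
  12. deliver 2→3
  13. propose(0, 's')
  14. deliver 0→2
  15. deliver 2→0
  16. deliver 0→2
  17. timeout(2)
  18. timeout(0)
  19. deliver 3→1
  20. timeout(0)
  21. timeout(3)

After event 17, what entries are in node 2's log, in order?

e1 timeout(3): 3[cand,b=7,-]
e2 deliver 3→2: 2[foll,b=7,-]
e3 deliver 2→3: ·
e4 deliver 3→0: 0[foll,b=7,-]
e5 deliver 0→3: 3[lead,b=7,-]
e6 deliver 3→1: 1[foll,b=7,-]
e7 deliver 1→3: ·
e8 propose(3,'r'): ·
e9 deliver 3→1: 1[foll,b=7,r]
e10 deliver 1→3: ·
e11 deliver 3→2: 2[foll,b=7,r]
e12 deliver 2→3: 3[lead,b=7,r]
e13 propose(0,'s'): ·
e14 deliver 0→2: ·
e15 deliver 2→0: ·
e16 deliver 0→2: ·
e17 timeout(2): 2[cand,b=10,r]

r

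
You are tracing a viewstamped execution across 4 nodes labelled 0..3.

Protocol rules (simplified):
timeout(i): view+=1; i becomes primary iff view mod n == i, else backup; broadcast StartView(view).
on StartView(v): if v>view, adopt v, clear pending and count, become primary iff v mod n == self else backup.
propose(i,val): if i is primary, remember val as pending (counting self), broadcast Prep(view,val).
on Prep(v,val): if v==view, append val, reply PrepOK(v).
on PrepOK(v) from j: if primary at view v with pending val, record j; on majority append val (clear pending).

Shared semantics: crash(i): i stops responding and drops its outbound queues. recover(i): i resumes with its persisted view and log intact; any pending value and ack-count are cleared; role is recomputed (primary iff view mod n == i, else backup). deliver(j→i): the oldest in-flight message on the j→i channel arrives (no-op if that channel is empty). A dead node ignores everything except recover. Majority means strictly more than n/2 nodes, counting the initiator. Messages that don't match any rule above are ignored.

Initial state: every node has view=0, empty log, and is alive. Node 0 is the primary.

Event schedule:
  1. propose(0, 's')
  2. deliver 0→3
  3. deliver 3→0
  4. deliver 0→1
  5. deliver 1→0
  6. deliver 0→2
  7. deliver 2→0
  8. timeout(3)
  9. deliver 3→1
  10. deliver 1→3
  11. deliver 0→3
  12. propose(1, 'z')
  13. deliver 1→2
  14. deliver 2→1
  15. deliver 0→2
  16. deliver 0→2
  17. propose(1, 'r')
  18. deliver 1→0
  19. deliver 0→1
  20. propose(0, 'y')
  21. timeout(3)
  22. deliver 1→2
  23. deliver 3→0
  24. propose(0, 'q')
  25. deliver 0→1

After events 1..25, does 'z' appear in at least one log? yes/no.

no

after 1 — propose(0,'s'): ·
after 2 — deliver 0→3: n3:back/v0/[s]
after 3 — deliver 3→0: ·
after 4 — deliver 0→1: n1:back/v0/[s]
after 5 — deliver 1→0: n0:prim/v0/[s]
after 6 — deliver 0→2: n2:back/v0/[s]
after 7 — deliver 2→0: ·
after 8 — timeout(3): n3:back/v1/[s]
after 9 — deliver 3→1: n1:prim/v1/[s]
after 10 — deliver 1→3: ·
after 11 — deliver 0→3: ·
after 12 — propose(1,'z'): ·
after 13 — deliver 1→2: ·
after 14 — deliver 2→1: ·
after 15 — deliver 0→2: ·
after 16 — deliver 0→2: ·
after 17 — propose(1,'r'): ·
after 18 — deliver 1→0: ·
after 19 — deliver 0→1: ·
after 20 — propose(0,'y'): ·
after 21 — timeout(3): n3:back/v2/[s]
after 22 — deliver 1→2: ·
after 23 — deliver 3→0: n0:back/v1/[s]
after 24 — propose(0,'q'): ·
after 25 — deliver 0→1: ·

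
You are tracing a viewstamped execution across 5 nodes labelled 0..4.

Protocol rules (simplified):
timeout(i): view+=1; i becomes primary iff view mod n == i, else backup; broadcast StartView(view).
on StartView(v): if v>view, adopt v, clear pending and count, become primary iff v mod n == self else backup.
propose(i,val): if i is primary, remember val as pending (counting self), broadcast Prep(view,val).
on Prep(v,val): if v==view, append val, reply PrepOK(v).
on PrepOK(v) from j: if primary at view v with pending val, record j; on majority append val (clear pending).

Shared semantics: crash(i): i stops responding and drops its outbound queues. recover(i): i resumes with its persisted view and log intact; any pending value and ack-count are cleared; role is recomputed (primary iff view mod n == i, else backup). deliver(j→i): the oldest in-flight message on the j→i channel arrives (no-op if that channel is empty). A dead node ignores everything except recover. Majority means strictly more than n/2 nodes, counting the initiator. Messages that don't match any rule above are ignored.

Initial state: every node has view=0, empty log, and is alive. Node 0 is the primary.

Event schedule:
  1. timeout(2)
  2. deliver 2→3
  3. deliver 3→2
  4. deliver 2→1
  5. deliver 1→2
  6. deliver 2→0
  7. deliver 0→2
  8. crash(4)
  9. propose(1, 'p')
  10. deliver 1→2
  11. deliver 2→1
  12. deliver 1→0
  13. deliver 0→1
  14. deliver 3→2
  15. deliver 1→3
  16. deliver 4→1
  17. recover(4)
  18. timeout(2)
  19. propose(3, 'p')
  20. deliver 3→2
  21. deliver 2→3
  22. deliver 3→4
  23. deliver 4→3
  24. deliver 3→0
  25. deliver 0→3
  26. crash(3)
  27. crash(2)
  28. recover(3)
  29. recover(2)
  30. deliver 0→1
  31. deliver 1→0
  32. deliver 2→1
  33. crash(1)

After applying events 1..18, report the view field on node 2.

1. timeout(2):  <2:back v1 ->
2. deliver 2→3:  <3:back v1 ->
3. deliver 3→2:  nop
4. deliver 2→1:  <1:prim v1 ->
5. deliver 1→2:  nop
6. deliver 2→0:  <0:back v1 ->
7. deliver 0→2:  nop
8. crash(4):  <4:✗back v0 ->
9. propose(1,'p'):  nop
10. deliver 1→2:  <2:back v1 p>
11. deliver 2→1:  nop
12. deliver 1→0:  <0:back v1 p>
13. deliver 0→1:  <1:prim v1 p>
14. deliver 3→2:  nop
15. deliver 1→3:  <3:back v1 p>
16. deliver 4→1:  nop
17. recover(4):  <4:back v0 ->
18. timeout(2):  <2:prim v2 p>

2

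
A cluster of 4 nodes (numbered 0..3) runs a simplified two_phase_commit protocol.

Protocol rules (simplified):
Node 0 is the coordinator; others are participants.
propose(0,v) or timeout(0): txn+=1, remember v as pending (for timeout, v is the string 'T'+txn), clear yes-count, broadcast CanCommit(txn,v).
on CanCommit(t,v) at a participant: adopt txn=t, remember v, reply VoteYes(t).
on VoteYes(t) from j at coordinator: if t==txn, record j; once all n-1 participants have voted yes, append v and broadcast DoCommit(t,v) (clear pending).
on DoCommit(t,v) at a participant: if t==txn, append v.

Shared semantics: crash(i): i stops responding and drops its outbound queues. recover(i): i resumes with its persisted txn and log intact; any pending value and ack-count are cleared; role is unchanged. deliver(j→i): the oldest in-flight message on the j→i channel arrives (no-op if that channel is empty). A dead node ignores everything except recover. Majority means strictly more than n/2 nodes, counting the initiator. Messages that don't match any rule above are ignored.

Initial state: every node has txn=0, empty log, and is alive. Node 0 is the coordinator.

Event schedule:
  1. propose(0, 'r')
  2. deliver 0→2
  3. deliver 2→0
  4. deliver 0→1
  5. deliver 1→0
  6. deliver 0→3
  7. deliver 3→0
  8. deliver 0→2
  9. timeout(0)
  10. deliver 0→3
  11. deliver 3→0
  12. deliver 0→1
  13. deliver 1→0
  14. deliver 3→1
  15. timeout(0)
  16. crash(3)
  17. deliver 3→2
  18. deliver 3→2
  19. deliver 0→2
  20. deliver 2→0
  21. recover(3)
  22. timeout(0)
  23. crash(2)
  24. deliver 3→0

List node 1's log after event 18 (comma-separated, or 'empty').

r

after 1 — propose(0,'r'): n0:coor/t1/[-]
after 2 — deliver 0→2: n2:part/t1/[-]
after 3 — deliver 2→0: ·
after 4 — deliver 0→1: n1:part/t1/[-]
after 5 — deliver 1→0: ·
after 6 — deliver 0→3: n3:part/t1/[-]
after 7 — deliver 3→0: n0:coor/t1/[r]
after 8 — deliver 0→2: n2:part/t1/[r]
after 9 — timeout(0): n0:coor/t2/[r]
after 10 — deliver 0→3: n3:part/t1/[r]
after 11 — deliver 3→0: ·
after 12 — deliver 0→1: n1:part/t1/[r]
after 13 — deliver 1→0: ·
after 14 — deliver 3→1: ·
after 15 — timeout(0): n0:coor/t3/[r]
after 16 — crash(3): n3:✗part/t1/[r]
after 17 — deliver 3→2: ·
after 18 — deliver 3→2: ·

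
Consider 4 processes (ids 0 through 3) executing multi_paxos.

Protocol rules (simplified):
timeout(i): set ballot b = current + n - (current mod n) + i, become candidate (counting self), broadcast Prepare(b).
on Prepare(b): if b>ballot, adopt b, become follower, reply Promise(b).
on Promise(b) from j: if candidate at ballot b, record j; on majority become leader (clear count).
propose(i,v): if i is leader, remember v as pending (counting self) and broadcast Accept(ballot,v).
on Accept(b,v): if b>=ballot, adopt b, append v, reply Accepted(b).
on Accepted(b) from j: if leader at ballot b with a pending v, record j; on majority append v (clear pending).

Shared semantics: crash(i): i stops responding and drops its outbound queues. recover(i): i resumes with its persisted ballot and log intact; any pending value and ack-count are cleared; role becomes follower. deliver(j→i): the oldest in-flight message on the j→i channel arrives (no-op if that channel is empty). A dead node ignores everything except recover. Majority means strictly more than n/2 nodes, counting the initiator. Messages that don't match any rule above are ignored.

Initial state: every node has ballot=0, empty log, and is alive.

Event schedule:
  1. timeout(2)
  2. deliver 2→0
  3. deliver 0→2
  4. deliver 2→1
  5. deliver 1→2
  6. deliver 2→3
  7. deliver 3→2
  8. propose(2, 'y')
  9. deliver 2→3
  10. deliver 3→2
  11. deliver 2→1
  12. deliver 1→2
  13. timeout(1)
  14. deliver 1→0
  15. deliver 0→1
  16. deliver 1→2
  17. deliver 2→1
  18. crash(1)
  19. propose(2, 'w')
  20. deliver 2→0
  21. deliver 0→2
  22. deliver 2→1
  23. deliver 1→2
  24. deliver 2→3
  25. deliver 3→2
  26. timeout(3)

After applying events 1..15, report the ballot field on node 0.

9

1. timeout(2):  <2:cand b6 ->
2. deliver 2→0:  <0:foll b6 ->
3. deliver 0→2:  nop
4. deliver 2→1:  <1:foll b6 ->
5. deliver 1→2:  <2:lead b6 ->
6. deliver 2→3:  <3:foll b6 ->
7. deliver 3→2:  nop
8. propose(2,'y'):  nop
9. deliver 2→3:  <3:foll b6 y>
10. deliver 3→2:  nop
11. deliver 2→1:  <1:foll b6 y>
12. deliver 1→2:  <2:lead b6 y>
13. timeout(1):  <1:cand b9 y>
14. deliver 1→0:  <0:foll b9 ->
15. deliver 0→1:  nop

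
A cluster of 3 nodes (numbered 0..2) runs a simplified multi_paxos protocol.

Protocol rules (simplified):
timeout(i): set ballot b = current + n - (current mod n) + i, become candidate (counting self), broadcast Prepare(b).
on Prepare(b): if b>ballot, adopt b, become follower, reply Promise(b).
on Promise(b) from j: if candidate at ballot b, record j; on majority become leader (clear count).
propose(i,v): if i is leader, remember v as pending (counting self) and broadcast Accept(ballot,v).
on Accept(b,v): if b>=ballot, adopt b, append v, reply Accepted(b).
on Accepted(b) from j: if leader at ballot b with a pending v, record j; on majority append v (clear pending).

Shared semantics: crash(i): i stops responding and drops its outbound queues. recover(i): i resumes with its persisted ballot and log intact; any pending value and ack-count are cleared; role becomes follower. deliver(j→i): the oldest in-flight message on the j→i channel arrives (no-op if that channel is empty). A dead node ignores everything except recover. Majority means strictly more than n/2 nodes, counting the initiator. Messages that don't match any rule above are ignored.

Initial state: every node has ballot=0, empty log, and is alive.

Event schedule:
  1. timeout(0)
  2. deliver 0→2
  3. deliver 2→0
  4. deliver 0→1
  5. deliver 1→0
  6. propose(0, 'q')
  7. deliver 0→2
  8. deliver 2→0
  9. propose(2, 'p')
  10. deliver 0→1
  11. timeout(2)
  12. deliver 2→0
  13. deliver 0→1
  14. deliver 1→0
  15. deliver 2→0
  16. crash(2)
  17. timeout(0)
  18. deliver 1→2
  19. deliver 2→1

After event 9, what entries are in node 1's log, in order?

empty

step 1 timeout(0): 0={cand,b=3,log=-}
step 2 deliver 0→2: 2={foll,b=3,log=-}
step 3 deliver 2→0: 0={lead,b=3,log=-}
step 4 deliver 0→1: 1={foll,b=3,log=-}
step 5 deliver 1→0: —
step 6 propose(0,'q'): —
step 7 deliver 0→2: 2={foll,b=3,log=q}
step 8 deliver 2→0: 0={lead,b=3,log=q}
step 9 propose(2,'p'): —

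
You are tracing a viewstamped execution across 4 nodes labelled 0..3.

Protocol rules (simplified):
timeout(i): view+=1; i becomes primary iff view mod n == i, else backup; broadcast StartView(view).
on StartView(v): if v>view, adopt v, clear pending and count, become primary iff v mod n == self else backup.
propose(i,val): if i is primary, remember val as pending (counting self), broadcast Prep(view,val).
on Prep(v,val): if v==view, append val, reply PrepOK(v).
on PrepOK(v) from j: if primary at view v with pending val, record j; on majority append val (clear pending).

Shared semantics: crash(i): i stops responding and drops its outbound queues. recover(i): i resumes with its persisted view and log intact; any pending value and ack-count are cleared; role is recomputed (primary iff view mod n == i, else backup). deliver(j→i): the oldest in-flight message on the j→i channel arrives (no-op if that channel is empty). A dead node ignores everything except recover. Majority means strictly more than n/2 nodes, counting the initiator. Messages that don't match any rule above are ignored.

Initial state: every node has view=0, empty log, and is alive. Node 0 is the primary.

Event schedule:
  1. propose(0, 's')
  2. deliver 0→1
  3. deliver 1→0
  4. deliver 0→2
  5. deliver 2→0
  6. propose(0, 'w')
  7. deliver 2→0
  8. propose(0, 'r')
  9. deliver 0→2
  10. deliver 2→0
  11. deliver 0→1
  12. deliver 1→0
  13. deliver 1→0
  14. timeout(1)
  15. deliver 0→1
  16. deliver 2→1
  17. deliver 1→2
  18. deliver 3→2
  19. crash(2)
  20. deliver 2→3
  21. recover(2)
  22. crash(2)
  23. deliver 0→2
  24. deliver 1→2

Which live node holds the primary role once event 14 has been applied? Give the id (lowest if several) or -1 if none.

0

after 1 — propose(0,'s'): ·
after 2 — deliver 0→1: n1:back/v0/[s]
after 3 — deliver 1→0: ·
after 4 — deliver 0→2: n2:back/v0/[s]
after 5 — deliver 2→0: n0:prim/v0/[s]
after 6 — propose(0,'w'): ·
after 7 — deliver 2→0: ·
after 8 — propose(0,'r'): ·
after 9 — deliver 0→2: n2:back/v0/[s,w]
after 10 — deliver 2→0: ·
after 11 — deliver 0→1: n1:back/v0/[s,w]
after 12 — deliver 1→0: n0:prim/v0/[s,r]
after 13 — deliver 1→0: ·
after 14 — timeout(1): n1:prim/v1/[s,w]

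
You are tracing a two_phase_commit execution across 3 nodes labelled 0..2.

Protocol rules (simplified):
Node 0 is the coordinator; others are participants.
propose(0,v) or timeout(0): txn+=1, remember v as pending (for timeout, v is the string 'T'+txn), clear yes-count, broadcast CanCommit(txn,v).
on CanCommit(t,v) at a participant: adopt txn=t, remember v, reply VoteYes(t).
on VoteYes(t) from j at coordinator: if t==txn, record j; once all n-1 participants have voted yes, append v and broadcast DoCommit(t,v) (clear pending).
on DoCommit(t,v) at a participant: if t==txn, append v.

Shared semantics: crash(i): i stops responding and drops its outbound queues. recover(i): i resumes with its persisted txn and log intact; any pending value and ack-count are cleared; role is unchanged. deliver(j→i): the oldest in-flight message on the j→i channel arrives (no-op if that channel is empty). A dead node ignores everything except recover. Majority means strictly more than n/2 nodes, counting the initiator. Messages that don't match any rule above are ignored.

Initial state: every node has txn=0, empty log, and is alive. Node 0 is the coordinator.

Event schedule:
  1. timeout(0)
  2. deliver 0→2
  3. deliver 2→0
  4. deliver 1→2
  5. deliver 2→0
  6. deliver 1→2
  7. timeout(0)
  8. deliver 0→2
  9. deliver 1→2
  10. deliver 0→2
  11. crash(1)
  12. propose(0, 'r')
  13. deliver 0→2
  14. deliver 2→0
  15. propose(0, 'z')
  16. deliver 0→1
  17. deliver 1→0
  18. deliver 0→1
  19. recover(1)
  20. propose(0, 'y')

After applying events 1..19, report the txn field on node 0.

[1] timeout(0) → N0(coor t1 [-])
[2] deliver 0→2 → N2(part t1 [-])
[3] deliver 2→0 → ∅
[4] deliver 1→2 → ∅
[5] deliver 2→0 → ∅
[6] deliver 1→2 → ∅
[7] timeout(0) → N0(coor t2 [-])
[8] deliver 0→2 → N2(part t2 [-])
[9] deliver 1→2 → ∅
[10] deliver 0→2 → ∅
[11] crash(1) → N1(✗part t0 [-])
[12] propose(0,'r') → N0(coor t3 [-])
[13] deliver 0→2 → N2(part t3 [-])
[14] deliver 2→0 → ∅
[15] propose(0,'z') → N0(coor t4 [-])
[16] deliver 0→1 → ∅
[17] deliver 1→0 → ∅
[18] deliver 0→1 → ∅
[19] recover(1) → N1(part t0 [-])

4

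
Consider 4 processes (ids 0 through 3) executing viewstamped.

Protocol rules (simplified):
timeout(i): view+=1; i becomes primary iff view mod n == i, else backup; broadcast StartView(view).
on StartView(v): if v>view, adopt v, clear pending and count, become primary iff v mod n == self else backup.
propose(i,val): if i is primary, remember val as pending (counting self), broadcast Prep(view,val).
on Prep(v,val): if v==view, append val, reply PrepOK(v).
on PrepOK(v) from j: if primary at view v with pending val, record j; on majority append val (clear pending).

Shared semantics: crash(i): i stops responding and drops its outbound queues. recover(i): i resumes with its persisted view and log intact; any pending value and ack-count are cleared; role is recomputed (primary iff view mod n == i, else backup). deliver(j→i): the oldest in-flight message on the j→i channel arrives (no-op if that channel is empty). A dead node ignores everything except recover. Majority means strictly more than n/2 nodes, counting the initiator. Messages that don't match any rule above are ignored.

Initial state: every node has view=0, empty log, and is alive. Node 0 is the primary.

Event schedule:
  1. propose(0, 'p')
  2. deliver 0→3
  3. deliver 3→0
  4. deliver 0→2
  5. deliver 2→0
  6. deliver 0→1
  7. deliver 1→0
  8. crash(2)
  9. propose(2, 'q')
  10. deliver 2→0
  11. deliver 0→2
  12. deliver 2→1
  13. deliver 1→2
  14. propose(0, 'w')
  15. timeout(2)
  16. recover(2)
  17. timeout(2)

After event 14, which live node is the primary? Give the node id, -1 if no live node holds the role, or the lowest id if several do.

e1 propose(0,'p'): ·
e2 deliver 0→3: 3[back,v=0,p]
e3 deliver 3→0: ·
e4 deliver 0→2: 2[back,v=0,p]
e5 deliver 2→0: 0[prim,v=0,p]
e6 deliver 0→1: 1[back,v=0,p]
e7 deliver 1→0: ·
e8 crash(2): 2[✗back,v=0,p]
e9 propose(2,'q'): ·
e10 deliver 2→0: ·
e11 deliver 0→2: ·
e12 deliver 2→1: ·
e13 deliver 1→2: ·
e14 propose(0,'w'): ·

0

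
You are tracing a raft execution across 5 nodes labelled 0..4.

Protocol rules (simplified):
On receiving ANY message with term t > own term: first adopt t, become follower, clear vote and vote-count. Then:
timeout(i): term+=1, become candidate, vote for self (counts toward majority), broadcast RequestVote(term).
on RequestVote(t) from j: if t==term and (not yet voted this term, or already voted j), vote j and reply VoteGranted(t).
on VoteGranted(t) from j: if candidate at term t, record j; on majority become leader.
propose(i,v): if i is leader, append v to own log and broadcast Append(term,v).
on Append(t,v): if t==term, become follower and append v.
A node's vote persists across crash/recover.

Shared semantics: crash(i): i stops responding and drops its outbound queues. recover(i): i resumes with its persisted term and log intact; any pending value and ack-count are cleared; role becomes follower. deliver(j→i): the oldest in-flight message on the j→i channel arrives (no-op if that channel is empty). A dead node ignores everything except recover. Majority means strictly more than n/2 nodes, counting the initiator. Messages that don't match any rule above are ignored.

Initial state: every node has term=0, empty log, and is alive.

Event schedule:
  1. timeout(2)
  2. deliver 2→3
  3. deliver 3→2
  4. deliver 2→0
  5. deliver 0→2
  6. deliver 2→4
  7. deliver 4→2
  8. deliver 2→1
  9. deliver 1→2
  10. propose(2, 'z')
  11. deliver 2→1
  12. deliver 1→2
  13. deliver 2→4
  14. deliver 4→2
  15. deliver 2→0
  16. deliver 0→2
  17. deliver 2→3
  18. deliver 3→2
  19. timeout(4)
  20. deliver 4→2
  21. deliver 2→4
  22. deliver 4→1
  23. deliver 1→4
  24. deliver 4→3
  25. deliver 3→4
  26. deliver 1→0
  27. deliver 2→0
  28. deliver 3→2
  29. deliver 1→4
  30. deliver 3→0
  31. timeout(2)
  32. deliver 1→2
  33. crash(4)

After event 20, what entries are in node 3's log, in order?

z

after 1 — timeout(2): n2:cand/t1/[-]
after 2 — deliver 2→3: n3:foll/t1/[-]
after 3 — deliver 3→2: ·
after 4 — deliver 2→0: n0:foll/t1/[-]
after 5 — deliver 0→2: n2:lead/t1/[-]
after 6 — deliver 2→4: n4:foll/t1/[-]
after 7 — deliver 4→2: ·
after 8 — deliver 2→1: n1:foll/t1/[-]
after 9 — deliver 1→2: ·
after 10 — propose(2,'z'): n2:lead/t1/[z]
after 11 — deliver 2→1: n1:foll/t1/[z]
after 12 — deliver 1→2: ·
after 13 — deliver 2→4: n4:foll/t1/[z]
after 14 — deliver 4→2: ·
after 15 — deliver 2→0: n0:foll/t1/[z]
after 16 — deliver 0→2: ·
after 17 — deliver 2→3: n3:foll/t1/[z]
after 18 — deliver 3→2: ·
after 19 — timeout(4): n4:cand/t2/[z]
after 20 — deliver 4→2: n2:foll/t2/[z]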